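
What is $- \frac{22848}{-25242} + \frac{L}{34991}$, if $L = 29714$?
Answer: $\frac{36893218}{21029591} \approx 1.7543$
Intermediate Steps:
$- \frac{22848}{-25242} + \frac{L}{34991} = - \frac{22848}{-25242} + \frac{29714}{34991} = \left(-22848\right) \left(- \frac{1}{25242}\right) + 29714 \cdot \frac{1}{34991} = \frac{544}{601} + \frac{29714}{34991} = \frac{36893218}{21029591}$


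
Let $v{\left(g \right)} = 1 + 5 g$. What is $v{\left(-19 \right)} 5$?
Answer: $-470$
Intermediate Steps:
$v{\left(-19 \right)} 5 = \left(1 + 5 \left(-19\right)\right) 5 = \left(1 - 95\right) 5 = \left(-94\right) 5 = -470$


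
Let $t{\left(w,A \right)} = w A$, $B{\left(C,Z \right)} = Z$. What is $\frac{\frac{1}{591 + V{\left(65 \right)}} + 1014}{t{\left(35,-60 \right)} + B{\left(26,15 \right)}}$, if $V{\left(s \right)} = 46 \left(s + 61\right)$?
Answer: $- \frac{6476419}{13316895} \approx -0.48633$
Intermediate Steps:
$V{\left(s \right)} = 2806 + 46 s$ ($V{\left(s \right)} = 46 \left(61 + s\right) = 2806 + 46 s$)
$t{\left(w,A \right)} = A w$
$\frac{\frac{1}{591 + V{\left(65 \right)}} + 1014}{t{\left(35,-60 \right)} + B{\left(26,15 \right)}} = \frac{\frac{1}{591 + \left(2806 + 46 \cdot 65\right)} + 1014}{\left(-60\right) 35 + 15} = \frac{\frac{1}{591 + \left(2806 + 2990\right)} + 1014}{-2100 + 15} = \frac{\frac{1}{591 + 5796} + 1014}{-2085} = \left(\frac{1}{6387} + 1014\right) \left(- \frac{1}{2085}\right) = \frac{6476419}{6387} \left(- \frac{1}{2085}\right) = - \frac{6476419}{13316895}$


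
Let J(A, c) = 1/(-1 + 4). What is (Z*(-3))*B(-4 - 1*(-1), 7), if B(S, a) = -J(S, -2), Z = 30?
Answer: 30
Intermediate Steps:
J(A, c) = ⅓ (J(A, c) = 1/3 = ⅓)
B(S, a) = -⅓ (B(S, a) = -1*⅓ = -⅓)
(Z*(-3))*B(-4 - 1*(-1), 7) = (30*(-3))*(-⅓) = -90*(-⅓) = 30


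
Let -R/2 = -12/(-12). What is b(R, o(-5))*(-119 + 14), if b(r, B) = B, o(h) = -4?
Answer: 420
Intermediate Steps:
R = -2 (R = -(-24)/(-12) = -(-24)*(-1)/12 = -2*1 = -2)
b(R, o(-5))*(-119 + 14) = -4*(-119 + 14) = -4*(-105) = 420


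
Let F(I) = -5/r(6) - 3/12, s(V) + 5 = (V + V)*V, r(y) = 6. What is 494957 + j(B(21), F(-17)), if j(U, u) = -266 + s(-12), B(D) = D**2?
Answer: 494974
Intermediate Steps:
s(V) = -5 + 2*V**2 (s(V) = -5 + (V + V)*V = -5 + (2*V)*V = -5 + 2*V**2)
F(I) = -13/12 (F(I) = -5/6 - 3/12 = -5*1/6 - 3*1/12 = -5/6 - 1/4 = -13/12)
j(U, u) = 17 (j(U, u) = -266 + (-5 + 2*(-12)**2) = -266 + (-5 + 2*144) = -266 + (-5 + 288) = -266 + 283 = 17)
494957 + j(B(21), F(-17)) = 494957 + 17 = 494974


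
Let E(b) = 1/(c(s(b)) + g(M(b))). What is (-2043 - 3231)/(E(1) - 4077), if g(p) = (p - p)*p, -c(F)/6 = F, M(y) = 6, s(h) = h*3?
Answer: 94932/73387 ≈ 1.2936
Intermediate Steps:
s(h) = 3*h
c(F) = -6*F
g(p) = 0 (g(p) = 0*p = 0)
E(b) = -1/(18*b) (E(b) = 1/(-18*b + 0) = 1/(-18*b) = -1/(18*b))
(-2043 - 3231)/(E(1) - 4077) = (-2043 - 3231)/(-1/18/1 - 4077) = -5274/(-1/18*1 - 4077) = -5274/(-1/18 - 4077) = -5274/(-73387/18) = -5274*(-18/73387) = 94932/73387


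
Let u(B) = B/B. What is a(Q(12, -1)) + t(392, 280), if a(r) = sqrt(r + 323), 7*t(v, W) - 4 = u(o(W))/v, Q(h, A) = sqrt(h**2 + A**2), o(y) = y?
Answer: 1569/2744 + sqrt(323 + sqrt(145)) ≈ 18.876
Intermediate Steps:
Q(h, A) = sqrt(A**2 + h**2)
u(B) = 1
t(v, W) = 4/7 + 1/(7*v) (t(v, W) = 4/7 + (1/v)/7 = 4/7 + 1/(7*v))
a(r) = sqrt(323 + r)
a(Q(12, -1)) + t(392, 280) = sqrt(323 + sqrt((-1)**2 + 12**2)) + (1/7)*(1 + 4*392)/392 = sqrt(323 + sqrt(1 + 144)) + (1/7)*(1/392)*(1 + 1568) = sqrt(323 + sqrt(145)) + (1/7)*(1/392)*1569 = sqrt(323 + sqrt(145)) + 1569/2744 = 1569/2744 + sqrt(323 + sqrt(145))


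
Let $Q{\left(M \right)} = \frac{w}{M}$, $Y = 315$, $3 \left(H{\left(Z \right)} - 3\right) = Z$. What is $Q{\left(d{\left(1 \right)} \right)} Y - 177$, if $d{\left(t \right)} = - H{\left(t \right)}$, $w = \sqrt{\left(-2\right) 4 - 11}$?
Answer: $-177 - \frac{189 i \sqrt{19}}{2} \approx -177.0 - 411.92 i$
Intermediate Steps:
$H{\left(Z \right)} = 3 + \frac{Z}{3}$
$w = i \sqrt{19}$ ($w = \sqrt{-8 - 11} = \sqrt{-19} = i \sqrt{19} \approx 4.3589 i$)
$d{\left(t \right)} = -3 - \frac{t}{3}$ ($d{\left(t \right)} = - (3 + \frac{t}{3}) = -3 - \frac{t}{3}$)
$Q{\left(M \right)} = \frac{i \sqrt{19}}{M}$
$Q{\left(d{\left(1 \right)} \right)} Y - 177 = \frac{i \sqrt{19}}{-3 - \frac{1}{3}} \cdot 315 - 177 = \frac{i \sqrt{19}}{- \frac{10}{3}} \cdot 315 - 177 = i \sqrt{19} \left(- \frac{3}{10}\right) 315 - 177 = - \frac{3 i \sqrt{19}}{10} \cdot 315 - 177 = - \frac{189 i \sqrt{19}}{2} - 177 = -177 - \frac{189 i \sqrt{19}}{2}$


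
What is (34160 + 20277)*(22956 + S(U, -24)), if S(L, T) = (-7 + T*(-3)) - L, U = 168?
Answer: 1244048761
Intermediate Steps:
S(L, T) = -7 - L - 3*T (S(L, T) = (-7 - 3*T) - L = -7 - L - 3*T)
(34160 + 20277)*(22956 + S(U, -24)) = (34160 + 20277)*(22956 + (-7 - 1*168 - 3*(-24))) = 54437*(22956 + (-7 - 168 + 72)) = 54437*(22956 - 103) = 54437*22853 = 1244048761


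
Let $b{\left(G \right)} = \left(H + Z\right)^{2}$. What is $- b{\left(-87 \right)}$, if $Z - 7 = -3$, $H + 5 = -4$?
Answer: $-25$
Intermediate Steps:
$H = -9$ ($H = -5 - 4 = -9$)
$Z = 4$ ($Z = 7 - 3 = 4$)
$b{\left(G \right)} = 25$ ($b{\left(G \right)} = \left(-9 + 4\right)^{2} = \left(-5\right)^{2} = 25$)
$- b{\left(-87 \right)} = \left(-1\right) 25 = -25$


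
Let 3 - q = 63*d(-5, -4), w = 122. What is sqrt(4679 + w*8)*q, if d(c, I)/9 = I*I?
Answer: -9069*sqrt(5655) ≈ -6.8199e+5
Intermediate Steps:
d(c, I) = 9*I**2 (d(c, I) = 9*(I*I) = 9*I**2)
q = -9069 (q = 3 - 63*9*(-4)**2 = 3 - 63*9*16 = 3 - 63*144 = 3 - 1*9072 = 3 - 9072 = -9069)
sqrt(4679 + w*8)*q = sqrt(4679 + 122*8)*(-9069) = sqrt(4679 + 976)*(-9069) = sqrt(5655)*(-9069) = -9069*sqrt(5655)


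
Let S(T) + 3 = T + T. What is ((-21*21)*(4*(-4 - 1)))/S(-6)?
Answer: -588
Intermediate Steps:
S(T) = -3 + 2*T (S(T) = -3 + (T + T) = -3 + 2*T)
((-21*21)*(4*(-4 - 1)))/S(-6) = ((-21*21)*(4*(-4 - 1)))/(-3 + 2*(-6)) = (-1764*(-5))/(-3 - 12) = -441*(-20)/(-15) = 8820*(-1/15) = -588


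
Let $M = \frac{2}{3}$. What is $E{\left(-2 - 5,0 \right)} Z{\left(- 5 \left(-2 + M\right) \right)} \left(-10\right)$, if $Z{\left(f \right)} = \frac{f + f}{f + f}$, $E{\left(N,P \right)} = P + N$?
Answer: $70$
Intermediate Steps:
$M = \frac{2}{3}$ ($M = 2 \cdot \frac{1}{3} = \frac{2}{3} \approx 0.66667$)
$E{\left(N,P \right)} = N + P$
$Z{\left(f \right)} = 1$ ($Z{\left(f \right)} = \frac{2 f}{2 f} = 2 f \frac{1}{2 f} = 1$)
$E{\left(-2 - 5,0 \right)} Z{\left(- 5 \left(-2 + M\right) \right)} \left(-10\right) = \left(\left(-2 - 5\right) + 0\right) 1 \left(-10\right) = \left(-7 + 0\right) 1 \left(-10\right) = \left(-7\right) 1 \left(-10\right) = \left(-7\right) \left(-10\right) = 70$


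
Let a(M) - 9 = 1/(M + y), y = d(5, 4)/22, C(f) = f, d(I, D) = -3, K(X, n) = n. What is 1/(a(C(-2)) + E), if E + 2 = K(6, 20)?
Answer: 47/1247 ≈ 0.037690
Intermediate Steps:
E = 18 (E = -2 + 20 = 18)
y = -3/22 ≈ -0.13636
a(M) = 9 + 1/(-3/22 + M) (a(M) = 9 + 1/(M - 3/22) = 9 + 1/(-3/22 + M))
1/(a(C(-2)) + E) = 1/((-5 + 198*(-2))/(-3 + 22*(-2)) + 18) = 1/((-5 - 396)/(-3 - 44) + 18) = 1/(-401/(-47) + 18) = 1/(-1/47*(-401) + 18) = 1/(401/47 + 18) = 1/(1247/47) = 47/1247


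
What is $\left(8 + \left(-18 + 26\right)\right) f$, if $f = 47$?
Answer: $752$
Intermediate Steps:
$\left(8 + \left(-18 + 26\right)\right) f = \left(8 + \left(-18 + 26\right)\right) 47 = \left(8 + 8\right) 47 = 16 \cdot 47 = 752$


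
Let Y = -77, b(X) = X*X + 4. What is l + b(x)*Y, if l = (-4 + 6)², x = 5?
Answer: -2229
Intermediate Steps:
b(X) = 4 + X² (b(X) = X² + 4 = 4 + X²)
l = 4 (l = 2² = 4)
l + b(x)*Y = 4 + (4 + 5²)*(-77) = 4 + (4 + 25)*(-77) = 4 + 29*(-77) = 4 - 2233 = -2229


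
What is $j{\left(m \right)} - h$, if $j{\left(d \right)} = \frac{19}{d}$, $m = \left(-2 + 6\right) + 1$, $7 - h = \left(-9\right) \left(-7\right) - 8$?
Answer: $\frac{259}{5} \approx 51.8$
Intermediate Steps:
$h = -48$ ($h = 7 - \left(\left(-9\right) \left(-7\right) - 8\right) = 7 - \left(63 - 8\right) = 7 - 55 = -48$)
$m = 5$ ($m = 4 + 1 = 5$)
$j{\left(m \right)} - h = \frac{19}{5} - -48 = 19 \cdot \frac{1}{5} + 48 = \frac{19}{5} + 48 = \frac{259}{5}$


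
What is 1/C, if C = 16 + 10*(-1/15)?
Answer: 3/46 ≈ 0.065217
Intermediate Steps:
C = 46/3 (C = 16 + 10*(-1*1/15) = 16 + 10*(-1/15) = 16 - ⅔ = 46/3 ≈ 15.333)
1/C = 1/(46/3) = 3/46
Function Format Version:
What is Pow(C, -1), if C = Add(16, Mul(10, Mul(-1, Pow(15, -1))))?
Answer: Rational(3, 46) ≈ 0.065217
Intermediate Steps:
C = Rational(46, 3) (C = Add(16, Mul(10, Mul(-1, Rational(1, 15)))) = Add(16, Mul(10, Rational(-1, 15))) = Add(16, Rational(-2, 3)) = Rational(46, 3) ≈ 15.333)
Pow(C, -1) = Pow(Rational(46, 3), -1) = Rational(3, 46)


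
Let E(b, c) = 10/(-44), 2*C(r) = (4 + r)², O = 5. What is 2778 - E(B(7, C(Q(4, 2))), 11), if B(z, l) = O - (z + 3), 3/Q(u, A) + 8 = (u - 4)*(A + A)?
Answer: 61121/22 ≈ 2778.2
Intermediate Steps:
Q(u, A) = 3/(-8 + 2*A*(-4 + u)) (Q(u, A) = 3/(-8 + (u - 4)*(A + A)) = 3/(-8 + (-4 + u)*(2*A)) = 3/(-8 + 2*A*(-4 + u)))
C(r) = (4 + r)²/2
B(z, l) = 2 - z (B(z, l) = 5 - (z + 3) = 5 - (3 + z) = 5 + (-3 - z) = 2 - z)
E(b, c) = -5/22 (E(b, c) = 10*(-1/44) = -5/22)
2778 - E(B(7, C(Q(4, 2))), 11) = 2778 - 1*(-5/22) = 2778 + 5/22 = 61121/22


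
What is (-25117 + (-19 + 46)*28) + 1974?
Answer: -22387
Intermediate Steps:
(-25117 + (-19 + 46)*28) + 1974 = (-25117 + 27*28) + 1974 = (-25117 + 756) + 1974 = -24361 + 1974 = -22387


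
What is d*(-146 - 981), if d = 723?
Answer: -814821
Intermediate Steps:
d*(-146 - 981) = 723*(-146 - 981) = 723*(-1127) = -814821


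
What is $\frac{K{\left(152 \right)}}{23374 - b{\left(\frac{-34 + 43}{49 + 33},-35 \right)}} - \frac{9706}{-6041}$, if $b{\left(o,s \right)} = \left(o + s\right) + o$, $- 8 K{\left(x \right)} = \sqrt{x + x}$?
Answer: $\frac{9706}{6041} - \frac{41 \sqrt{19}}{1919520} \approx 1.6066$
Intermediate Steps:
$K{\left(x \right)} = - \frac{\sqrt{2} \sqrt{x}}{8}$ ($K{\left(x \right)} = - \frac{\sqrt{x + x}}{8} = - \frac{\sqrt{2 x}}{8} = - \frac{\sqrt{2} \sqrt{x}}{8}$)
$b{\left(o,s \right)} = s + 2 o$
$\frac{K{\left(152 \right)}}{23374 - b{\left(\frac{-34 + 43}{49 + 33},-35 \right)}} - \frac{9706}{-6041} = \frac{\left(- \frac{1}{8}\right) \sqrt{2} \sqrt{152}}{23374 - \left(-35 + 2 \frac{-34 + 43}{49 + 33}\right)} - \frac{9706}{-6041} = \frac{\left(- \frac{1}{8}\right) \sqrt{2} \cdot 2 \sqrt{38}}{23374 - \left(-35 + 2 \cdot \frac{9}{82}\right)} - - \frac{9706}{6041} = \frac{\left(- \frac{1}{2}\right) \sqrt{19}}{23374 - \left(-35 + 2 \cdot 9 \cdot \frac{1}{82}\right)} + \frac{9706}{6041} = \frac{\left(- \frac{1}{2}\right) \sqrt{19}}{23374 - \left(-35 + 2 \cdot \frac{9}{82}\right)} + \frac{9706}{6041} = \frac{\left(- \frac{1}{2}\right) \sqrt{19}}{23374 - \left(-35 + \frac{9}{41}\right)} + \frac{9706}{6041} = \frac{\left(- \frac{1}{2}\right) \sqrt{19}}{23374 - - \frac{1426}{41}} + \frac{9706}{6041} = \frac{\left(- \frac{1}{2}\right) \sqrt{19}}{23374 + \frac{1426}{41}} + \frac{9706}{6041} = \frac{\left(- \frac{1}{2}\right) \sqrt{19}}{\frac{959760}{41}} + \frac{9706}{6041} = - \frac{\sqrt{19}}{2} \cdot \frac{41}{959760} + \frac{9706}{6041} = - \frac{41 \sqrt{19}}{1919520} + \frac{9706}{6041} = \frac{9706}{6041} - \frac{41 \sqrt{19}}{1919520}$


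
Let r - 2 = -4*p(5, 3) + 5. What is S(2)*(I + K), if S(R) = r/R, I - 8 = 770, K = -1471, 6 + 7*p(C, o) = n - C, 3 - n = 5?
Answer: -9999/2 ≈ -4999.5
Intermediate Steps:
n = -2 (n = 3 - 1*5 = 3 - 5 = -2)
p(C, o) = -8/7 - C/7 (p(C, o) = -6/7 + (-2 - C)/7 = -6/7 + (-2/7 - C/7) = -8/7 - C/7)
I = 778 (I = 8 + 770 = 778)
r = 101/7 (r = 2 + (-4*(-8/7 - 1/7*5) + 5) = 2 + (-4*(-8/7 - 5/7) + 5) = 2 + (-4*(-13/7) + 5) = 2 + (52/7 + 5) = 2 + 87/7 = 101/7 ≈ 14.429)
S(R) = 101/(7*R)
S(2)*(I + K) = ((101/7)/2)*(778 - 1471) = ((101/7)*(1/2))*(-693) = (101/14)*(-693) = -9999/2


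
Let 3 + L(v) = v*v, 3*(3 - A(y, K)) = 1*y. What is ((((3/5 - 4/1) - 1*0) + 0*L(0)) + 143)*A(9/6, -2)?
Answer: 349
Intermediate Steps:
A(y, K) = 3 - y/3
L(v) = -3 + v² (L(v) = -3 + v*v = -3 + v²)
((((3/5 - 4/1) - 1*0) + 0*L(0)) + 143)*A(9/6, -2) = ((((3/5 - 4/1) - 1*0) + 0*(-3 + 0²)) + 143)*(3 - 3/6) = ((((3*(⅕) - 4*1) + 0) + 0*(-3 + 0)) + 143)*(3 - 3/6) = ((((⅗ - 4) + 0) + 0*(-3)) + 143)*(3 - ⅓*3/2) = (((-17/5 + 0) + 0) + 143)*(3 - ½) = ((-17/5 + 0) + 143)*(5/2) = (-17/5 + 143)*(5/2) = (698/5)*(5/2) = 349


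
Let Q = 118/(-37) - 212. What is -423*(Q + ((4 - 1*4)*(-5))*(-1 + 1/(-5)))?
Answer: 3367926/37 ≈ 91025.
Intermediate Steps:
Q = -7962/37 (Q = 118*(-1/37) - 212 = -118/37 - 212 = -7962/37 ≈ -215.19)
-423*(Q + ((4 - 1*4)*(-5))*(-1 + 1/(-5))) = -423*(-7962/37 + ((4 - 1*4)*(-5))*(-1 + 1/(-5))) = -423*(-7962/37 + ((4 - 4)*(-5))*(-1 - ⅕)) = -423*(-7962/37 + (0*(-5))*(-6/5)) = -423*(-7962/37 + 0*(-6/5)) = -423*(-7962/37 + 0) = -423*(-7962/37) = 3367926/37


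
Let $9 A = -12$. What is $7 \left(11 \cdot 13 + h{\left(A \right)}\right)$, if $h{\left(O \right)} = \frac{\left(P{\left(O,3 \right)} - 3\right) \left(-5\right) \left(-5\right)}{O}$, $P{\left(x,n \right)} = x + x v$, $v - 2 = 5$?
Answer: $\frac{11179}{4} \approx 2794.8$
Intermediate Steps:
$A = - \frac{4}{3}$ ($A = \frac{1}{9} \left(-12\right) = - \frac{4}{3} \approx -1.3333$)
$v = 7$ ($v = 2 + 5 = 7$)
$P{\left(x,n \right)} = 8 x$ ($P{\left(x,n \right)} = x + x 7 = x + 7 x = 8 x$)
$h{\left(O \right)} = \frac{-75 + 200 O}{O}$ ($h{\left(O \right)} = \frac{\left(8 O - 3\right) \left(-5\right) \left(-5\right)}{O} = \frac{\left(-3 + 8 O\right) \left(-5\right) \left(-5\right)}{O} = \frac{\left(15 - 40 O\right) \left(-5\right)}{O} = \frac{-75 + 200 O}{O}$)
$7 \left(11 \cdot 13 + h{\left(A \right)}\right) = 7 \left(11 \cdot 13 + \left(200 - \frac{75}{- \frac{4}{3}}\right)\right) = 7 \left(143 + \left(200 - - \frac{225}{4}\right)\right) = 7 \left(143 + \left(200 + \frac{225}{4}\right)\right) = 7 \left(143 + \frac{1025}{4}\right) = 7 \cdot \frac{1597}{4} = \frac{11179}{4}$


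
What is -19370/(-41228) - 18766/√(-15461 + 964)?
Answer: 9685/20614 + 18766*I*√14497/14497 ≈ 0.46983 + 155.86*I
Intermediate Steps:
-19370/(-41228) - 18766/√(-15461 + 964) = -19370*(-1/41228) - 18766*(-I*√14497/14497) = 9685/20614 - 18766*(-I*√14497/14497) = 9685/20614 - (-18766)*I*√14497/14497 = 9685/20614 + 18766*I*√14497/14497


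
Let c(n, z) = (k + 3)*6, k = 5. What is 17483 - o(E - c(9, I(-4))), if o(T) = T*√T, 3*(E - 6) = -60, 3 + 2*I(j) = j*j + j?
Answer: 17483 + 62*I*√62 ≈ 17483.0 + 488.19*I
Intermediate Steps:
I(j) = -3/2 + j/2 + j²/2 (I(j) = -3/2 + (j*j + j)/2 = -3/2 + (j² + j)/2 = -3/2 + (j + j²)/2 = -3/2 + (j/2 + j²/2) = -3/2 + j/2 + j²/2)
c(n, z) = 48 (c(n, z) = (5 + 3)*6 = 8*6 = 48)
E = -14 (E = 6 + (⅓)*(-60) = 6 - 20 = -14)
o(T) = T^(3/2)
17483 - o(E - c(9, I(-4))) = 17483 - (-14 - 1*48)^(3/2) = 17483 - (-14 - 48)^(3/2) = 17483 - (-62)^(3/2) = 17483 - (-62)*I*√62 = 17483 + 62*I*√62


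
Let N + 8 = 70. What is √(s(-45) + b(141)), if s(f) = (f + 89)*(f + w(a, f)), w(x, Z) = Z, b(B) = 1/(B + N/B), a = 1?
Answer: I*√32142474573/2849 ≈ 62.928*I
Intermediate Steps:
N = 62 (N = -8 + 70 = 62)
b(B) = 1/(B + 62/B)
s(f) = 2*f*(89 + f) (s(f) = (f + 89)*(f + f) = (89 + f)*(2*f) = 2*f*(89 + f))
√(s(-45) + b(141)) = √(2*(-45)*(89 - 45) + 141/(62 + 141²)) = √(2*(-45)*44 + 141/(62 + 19881)) = √(-3960 + 141/19943) = √(-78974139/19943) = I*√32142474573/2849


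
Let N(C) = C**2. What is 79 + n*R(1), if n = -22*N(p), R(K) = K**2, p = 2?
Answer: -9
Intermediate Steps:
n = -88 (n = -22*2**2 = -22*4 = -88)
79 + n*R(1) = 79 - 88*1**2 = 79 - 88*1 = 79 - 88 = -9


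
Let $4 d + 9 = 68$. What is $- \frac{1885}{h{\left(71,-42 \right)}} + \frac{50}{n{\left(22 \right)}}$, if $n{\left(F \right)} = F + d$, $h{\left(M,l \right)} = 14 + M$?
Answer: $- \frac{52019}{2499} \approx -20.816$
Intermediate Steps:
$d = \frac{59}{4}$ ($d = - \frac{9}{4} + \frac{1}{4} \cdot 68 = - \frac{9}{4} + 17 = \frac{59}{4} \approx 14.75$)
$n{\left(F \right)} = \frac{59}{4} + F$ ($n{\left(F \right)} = F + \frac{59}{4} = \frac{59}{4} + F$)
$- \frac{1885}{h{\left(71,-42 \right)}} + \frac{50}{n{\left(22 \right)}} = - \frac{1885}{14 + 71} + \frac{50}{\frac{59}{4} + 22} = - \frac{1885}{85} + \frac{50}{\frac{147}{4}} = \left(-1885\right) \frac{1}{85} + 50 \cdot \frac{4}{147} = - \frac{377}{17} + \frac{200}{147} = - \frac{52019}{2499}$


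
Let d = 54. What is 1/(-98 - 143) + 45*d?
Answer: 585629/241 ≈ 2430.0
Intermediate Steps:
1/(-98 - 143) + 45*d = 1/(-98 - 143) + 45*54 = 1/(-241) + 2430 = -1/241 + 2430 = 585629/241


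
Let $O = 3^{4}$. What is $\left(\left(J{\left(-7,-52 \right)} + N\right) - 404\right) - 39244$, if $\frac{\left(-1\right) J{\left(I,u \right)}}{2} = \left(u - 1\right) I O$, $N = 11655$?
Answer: $-88095$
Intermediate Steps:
$O = 81$
$J{\left(I,u \right)} = - 162 I \left(-1 + u\right)$ ($J{\left(I,u \right)} = - 2 \left(u - 1\right) I 81 = - 2 \left(-1 + u\right) 81 I = - 2 \cdot 81 I \left(-1 + u\right) = - 162 I \left(-1 + u\right)$)
$\left(\left(J{\left(-7,-52 \right)} + N\right) - 404\right) - 39244 = \left(\left(162 \left(-7\right) \left(1 - -52\right) + 11655\right) - 404\right) - 39244 = \left(\left(162 \left(-7\right) \left(1 + 52\right) + 11655\right) - 404\right) - 39244 = \left(\left(162 \left(-7\right) 53 + 11655\right) - 404\right) - 39244 = \left(\left(-60102 + 11655\right) - 404\right) - 39244 = \left(-48447 - 404\right) - 39244 = -48851 - 39244 = -88095$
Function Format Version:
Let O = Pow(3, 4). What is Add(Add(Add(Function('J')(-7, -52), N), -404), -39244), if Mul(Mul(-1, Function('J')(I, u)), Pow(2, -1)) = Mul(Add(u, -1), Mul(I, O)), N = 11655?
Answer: -88095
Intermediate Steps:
O = 81
Function('J')(I, u) = Mul(-162, I, Add(-1, u)) (Function('J')(I, u) = Mul(-2, Mul(Add(u, -1), Mul(I, 81))) = Mul(-2, Mul(Add(-1, u), Mul(81, I))) = Mul(-2, Mul(81, I, Add(-1, u))) = Mul(-162, I, Add(-1, u)))
Add(Add(Add(Function('J')(-7, -52), N), -404), -39244) = Add(Add(Add(Mul(162, -7, Add(1, Mul(-1, -52))), 11655), -404), -39244) = Add(Add(Add(Mul(162, -7, Add(1, 52)), 11655), -404), -39244) = Add(Add(Add(Mul(162, -7, 53), 11655), -404), -39244) = Add(Add(Add(-60102, 11655), -404), -39244) = Add(Add(-48447, -404), -39244) = Add(-48851, -39244) = -88095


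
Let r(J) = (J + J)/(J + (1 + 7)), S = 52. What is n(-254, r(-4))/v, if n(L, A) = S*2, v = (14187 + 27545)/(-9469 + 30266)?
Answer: 540722/10433 ≈ 51.828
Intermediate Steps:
v = 41732/20797 ≈ 2.0066
r(J) = 2*J/(8 + J) (r(J) = (2*J)/(J + 8) = (2*J)/(8 + J) = 2*J/(8 + J))
n(L, A) = 104 (n(L, A) = 52*2 = 104)
n(-254, r(-4))/v = 104/(41732/20797) = 104*(20797/41732) = 540722/10433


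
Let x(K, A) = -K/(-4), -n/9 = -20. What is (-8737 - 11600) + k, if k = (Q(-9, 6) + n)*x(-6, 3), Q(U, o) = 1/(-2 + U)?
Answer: -453351/22 ≈ -20607.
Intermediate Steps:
n = 180 (n = -9*(-20) = 180)
x(K, A) = K/4 (x(K, A) = -K*(-1/4) = K/4)
k = -5937/22 (k = (1/(-2 - 9) + 180)*((1/4)*(-6)) = (1/(-11) + 180)*(-3/2) = (-1/11 + 180)*(-3/2) = (1979/11)*(-3/2) = -5937/22 ≈ -269.86)
(-8737 - 11600) + k = (-8737 - 11600) - 5937/22 = -20337 - 5937/22 = -453351/22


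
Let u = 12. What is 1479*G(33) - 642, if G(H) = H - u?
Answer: 30417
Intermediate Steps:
G(H) = -12 + H (G(H) = H - 1*12 = H - 12 = -12 + H)
1479*G(33) - 642 = 1479*(-12 + 33) - 642 = 1479*21 - 642 = 31059 - 642 = 30417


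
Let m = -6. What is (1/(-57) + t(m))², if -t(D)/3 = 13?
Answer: 4946176/3249 ≈ 1522.4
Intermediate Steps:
t(D) = -39 (t(D) = -3*13 = -39)
(1/(-57) + t(m))² = (1/(-57) - 39)² = (-1/57 - 39)² = (-2224/57)² = 4946176/3249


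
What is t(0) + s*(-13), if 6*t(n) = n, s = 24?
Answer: -312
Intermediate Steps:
t(n) = n/6
t(0) + s*(-13) = (1/6)*0 + 24*(-13) = 0 - 312 = -312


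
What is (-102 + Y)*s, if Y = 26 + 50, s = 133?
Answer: -3458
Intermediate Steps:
Y = 76
(-102 + Y)*s = (-102 + 76)*133 = -26*133 = -3458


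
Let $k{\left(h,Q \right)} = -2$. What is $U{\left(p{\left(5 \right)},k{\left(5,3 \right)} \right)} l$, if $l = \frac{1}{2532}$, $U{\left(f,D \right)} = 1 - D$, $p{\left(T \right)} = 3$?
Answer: $\frac{1}{844} \approx 0.0011848$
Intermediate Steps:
$l = \frac{1}{2532} \approx 0.00039494$
$U{\left(p{\left(5 \right)},k{\left(5,3 \right)} \right)} l = \left(1 - -2\right) \frac{1}{2532} = \left(1 + 2\right) \frac{1}{2532} = 3 \cdot \frac{1}{2532} = \frac{1}{844}$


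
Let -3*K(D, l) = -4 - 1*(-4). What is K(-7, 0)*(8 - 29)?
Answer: 0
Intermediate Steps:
K(D, l) = 0 (K(D, l) = -(-4 - 1*(-4))/3 = -(-4 + 4)/3 = -1/3*0 = 0)
K(-7, 0)*(8 - 29) = 0*(8 - 29) = 0*(-21) = 0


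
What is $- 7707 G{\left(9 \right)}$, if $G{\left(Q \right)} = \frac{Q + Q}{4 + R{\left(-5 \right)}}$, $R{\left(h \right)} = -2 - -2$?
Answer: $- \frac{69363}{2} \approx -34682.0$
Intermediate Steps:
$R{\left(h \right)} = 0$ ($R{\left(h \right)} = -2 + 2 = 0$)
$G{\left(Q \right)} = \frac{Q}{2}$ ($G{\left(Q \right)} = \frac{Q + Q}{4 + 0} = \frac{2 Q}{4} = 2 Q \frac{1}{4} = \frac{Q}{2}$)
$- 7707 G{\left(9 \right)} = - 7707 \cdot \frac{1}{2} \cdot 9 = \left(-7707\right) \frac{9}{2} = - \frac{69363}{2}$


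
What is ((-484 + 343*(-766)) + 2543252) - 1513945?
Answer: 766085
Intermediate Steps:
((-484 + 343*(-766)) + 2543252) - 1513945 = ((-484 - 262738) + 2543252) - 1513945 = (-263222 + 2543252) - 1513945 = 2280030 - 1513945 = 766085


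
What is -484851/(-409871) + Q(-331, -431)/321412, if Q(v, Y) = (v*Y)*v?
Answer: -2742656556907/18819636836 ≈ -145.73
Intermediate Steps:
Q(v, Y) = Y*v² (Q(v, Y) = (Y*v)*v = Y*v²)
-484851/(-409871) + Q(-331, -431)/321412 = -484851/(-409871) - 431*(-331)²/321412 = -484851*(-1/409871) - 431*109561*(1/321412) = 484851/409871 - 47220791*1/321412 = 484851/409871 - 47220791/321412 = -2742656556907/18819636836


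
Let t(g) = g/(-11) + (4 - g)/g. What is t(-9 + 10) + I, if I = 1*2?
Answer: 54/11 ≈ 4.9091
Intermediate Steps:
t(g) = -g/11 + (4 - g)/g (t(g) = g*(-1/11) + (4 - g)/g = -g/11 + (4 - g)/g)
I = 2
t(-9 + 10) + I = (-1 + 4/(-9 + 10) - (-9 + 10)/11) + 2 = (-1 + 4/1 - 1/11*1) + 2 = (-1 + 4*1 - 1/11) + 2 = (-1 + 4 - 1/11) + 2 = 32/11 + 2 = 54/11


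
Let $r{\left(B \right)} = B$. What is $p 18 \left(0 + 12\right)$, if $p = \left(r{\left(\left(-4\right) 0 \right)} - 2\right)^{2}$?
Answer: $864$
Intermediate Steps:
$p = 4$ ($p = \left(\left(-4\right) 0 - 2\right)^{2} = \left(0 - 2\right)^{2} = \left(-2\right)^{2} = 4$)
$p 18 \left(0 + 12\right) = 4 \cdot 18 \left(0 + 12\right) = 72 \cdot 12 = 864$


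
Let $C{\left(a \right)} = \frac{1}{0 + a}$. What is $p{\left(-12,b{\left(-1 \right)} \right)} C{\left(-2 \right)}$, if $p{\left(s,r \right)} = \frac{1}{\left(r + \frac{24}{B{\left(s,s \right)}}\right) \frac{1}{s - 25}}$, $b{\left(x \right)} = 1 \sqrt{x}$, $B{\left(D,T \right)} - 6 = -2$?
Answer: $3 - \frac{i}{2} \approx 3.0 - 0.5 i$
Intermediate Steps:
$C{\left(a \right)} = \frac{1}{a}$
$B{\left(D,T \right)} = 4$ ($B{\left(D,T \right)} = 6 - 2 = 4$)
$b{\left(x \right)} = \sqrt{x}$
$p{\left(s,r \right)} = \frac{-25 + s}{6 + r}$ ($p{\left(s,r \right)} = \frac{1}{\left(r + \frac{24}{4}\right) \frac{1}{s - 25}} = \frac{1}{\left(r + 24 \cdot \frac{1}{4}\right) \frac{1}{-25 + s}} = \frac{1}{\left(r + 6\right) \frac{1}{-25 + s}} = \frac{1}{\left(6 + r\right) \frac{1}{-25 + s}} = \frac{1}{\frac{1}{-25 + s} \left(6 + r\right)} = \frac{-25 + s}{6 + r}$)
$p{\left(-12,b{\left(-1 \right)} \right)} C{\left(-2 \right)} = \frac{\frac{1}{6 + \sqrt{-1}} \left(-25 - 12\right)}{-2} = \frac{1}{6 + i} \left(-37\right) \left(- \frac{1}{2}\right) = \frac{6 - i}{37} \left(-37\right) \left(- \frac{1}{2}\right) = - (6 - i) \left(- \frac{1}{2}\right) = \frac{6 - i}{2}$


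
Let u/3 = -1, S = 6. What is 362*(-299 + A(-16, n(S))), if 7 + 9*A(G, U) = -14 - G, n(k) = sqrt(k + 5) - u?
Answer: -975952/9 ≈ -1.0844e+5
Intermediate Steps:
u = -3 (u = 3*(-1) = -3)
n(k) = 3 + sqrt(5 + k) (n(k) = sqrt(k + 5) - 1*(-3) = sqrt(5 + k) + 3 = 3 + sqrt(5 + k))
A(G, U) = -7/3 - G/9 (A(G, U) = -7/9 + (-14 - G)/9 = -7/9 + (-14/9 - G/9) = -7/3 - G/9)
362*(-299 + A(-16, n(S))) = 362*(-299 + (-7/3 - 1/9*(-16))) = 362*(-299 + (-7/3 + 16/9)) = 362*(-299 - 5/9) = 362*(-2696/9) = -975952/9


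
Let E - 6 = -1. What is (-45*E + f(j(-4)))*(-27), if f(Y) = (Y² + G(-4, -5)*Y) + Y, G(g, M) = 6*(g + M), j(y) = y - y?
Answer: 6075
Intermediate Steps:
j(y) = 0
G(g, M) = 6*M + 6*g (G(g, M) = 6*(M + g) = 6*M + 6*g)
E = 5 (E = 6 - 1 = 5)
f(Y) = Y² - 53*Y (f(Y) = (Y² + (6*(-5) + 6*(-4))*Y) + Y = (Y² + (-30 - 24)*Y) + Y = (Y² - 54*Y) + Y = Y² - 53*Y)
(-45*E + f(j(-4)))*(-27) = (-45*5 + 0*(-53 + 0))*(-27) = (-225 + 0*(-53))*(-27) = (-225 + 0)*(-27) = -225*(-27) = 6075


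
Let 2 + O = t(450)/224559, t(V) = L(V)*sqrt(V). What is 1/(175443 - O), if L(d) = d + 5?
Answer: 196602670788201/34492955576433854195 + 6811623*sqrt(2)/6898591115286770839 ≈ 5.6998e-6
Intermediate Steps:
L(d) = 5 + d
t(V) = sqrt(V)*(5 + V) (t(V) = (5 + V)*sqrt(V) = sqrt(V)*(5 + V))
O = -2 + 2275*sqrt(2)/74853 (O = -2 + (sqrt(450)*(5 + 450))/224559 = -2 + ((15*sqrt(2))*455)*(1/224559) = -2 + (6825*sqrt(2))*(1/224559) = -2 + 2275*sqrt(2)/74853 ≈ -1.9570)
1/(175443 - O) = 1/(175443 - (-2 + 2275*sqrt(2)/74853)) = 1/(175443 + (2 - 2275*sqrt(2)/74853)) = 1/(175445 - 2275*sqrt(2)/74853)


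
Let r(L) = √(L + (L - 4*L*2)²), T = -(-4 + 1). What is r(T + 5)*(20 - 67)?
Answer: -94*√786 ≈ -2635.4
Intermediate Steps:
T = 3 (T = -1*(-3) = 3)
r(L) = √(L + 49*L²) (r(L) = √(L + (L - 8*L)²) = √(L + (-7*L)²) = √(L + 49*L²))
r(T + 5)*(20 - 67) = √((3 + 5)*(1 + 49*(3 + 5)))*(20 - 67) = √(8*(1 + 49*8))*(-47) = √(8*(1 + 392))*(-47) = √(8*393)*(-47) = √3144*(-47) = (2*√786)*(-47) = -94*√786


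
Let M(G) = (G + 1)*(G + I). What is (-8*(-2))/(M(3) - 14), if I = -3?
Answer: -8/7 ≈ -1.1429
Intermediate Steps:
M(G) = (1 + G)*(-3 + G) (M(G) = (G + 1)*(G - 3) = (1 + G)*(-3 + G))
(-8*(-2))/(M(3) - 14) = (-8*(-2))/((-3 + 3**2 - 2*3) - 14) = 16/((-3 + 9 - 6) - 14) = 16/(0 - 14) = 16/(-14) = 16*(-1/14) = -8/7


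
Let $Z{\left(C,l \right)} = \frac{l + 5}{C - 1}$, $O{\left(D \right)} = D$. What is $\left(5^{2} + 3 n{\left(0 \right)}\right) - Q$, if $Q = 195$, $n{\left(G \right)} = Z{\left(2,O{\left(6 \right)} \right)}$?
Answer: $-137$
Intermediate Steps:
$Z{\left(C,l \right)} = \frac{5 + l}{-1 + C}$
$n{\left(G \right)} = 11$ ($n{\left(G \right)} = \frac{5 + 6}{-1 + 2} = 1^{-1} \cdot 11 = 1 \cdot 11 = 11$)
$\left(5^{2} + 3 n{\left(0 \right)}\right) - Q = \left(5^{2} + 3 \cdot 11\right) - 195 = \left(25 + 33\right) - 195 = 58 - 195 = -137$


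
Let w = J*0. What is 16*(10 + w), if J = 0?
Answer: 160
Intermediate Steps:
w = 0 (w = 0*0 = 0)
16*(10 + w) = 16*(10 + 0) = 16*10 = 160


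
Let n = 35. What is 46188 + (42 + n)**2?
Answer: 52117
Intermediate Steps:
46188 + (42 + n)**2 = 46188 + (42 + 35)**2 = 46188 + 77**2 = 46188 + 5929 = 52117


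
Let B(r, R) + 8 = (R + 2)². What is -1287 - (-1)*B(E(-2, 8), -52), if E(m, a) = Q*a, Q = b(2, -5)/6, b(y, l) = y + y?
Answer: 1205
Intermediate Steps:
b(y, l) = 2*y
Q = ⅔ (Q = (2*2)/6 = 4*(⅙) = ⅔ ≈ 0.66667)
E(m, a) = 2*a/3
B(r, R) = -8 + (2 + R)² (B(r, R) = -8 + (R + 2)² = -8 + (2 + R)²)
-1287 - (-1)*B(E(-2, 8), -52) = -1287 - (-1)*(-8 + (2 - 52)²) = -1287 - (-1)*(-8 + (-50)²) = -1287 - (-1)*(-8 + 2500) = -1287 - (-1)*2492 = -1287 - 1*(-2492) = -1287 + 2492 = 1205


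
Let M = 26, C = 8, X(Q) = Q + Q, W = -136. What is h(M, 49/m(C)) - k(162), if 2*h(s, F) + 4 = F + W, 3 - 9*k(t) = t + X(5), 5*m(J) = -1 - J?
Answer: -389/6 ≈ -64.833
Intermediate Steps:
X(Q) = 2*Q
m(J) = -⅕ - J/5 (m(J) = (-1 - J)/5 = -⅕ - J/5)
k(t) = -7/9 - t/9 (k(t) = ⅓ - (t + 2*5)/9 = ⅓ - (t + 10)/9 = ⅓ - (10 + t)/9 = ⅓ + (-10/9 - t/9) = -7/9 - t/9)
h(s, F) = -70 + F/2 (h(s, F) = -2 + (F - 136)/2 = -2 + (-136 + F)/2 = -2 + (-68 + F/2) = -70 + F/2)
h(M, 49/m(C)) - k(162) = (-70 + (49/(-⅕ - ⅕*8))/2) - (-7/9 - ⅑*162) = (-70 + (49/(-⅕ - 8/5))/2) - (-7/9 - 18) = (-70 + (49/(-9/5))/2) - 1*(-169/9) = (-70 + (49*(-5/9))/2) + 169/9 = (-70 + (½)*(-245/9)) + 169/9 = (-70 - 245/18) + 169/9 = -1505/18 + 169/9 = -389/6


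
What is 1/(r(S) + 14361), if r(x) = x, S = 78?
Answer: 1/14439 ≈ 6.9257e-5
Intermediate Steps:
1/(r(S) + 14361) = 1/(78 + 14361) = 1/14439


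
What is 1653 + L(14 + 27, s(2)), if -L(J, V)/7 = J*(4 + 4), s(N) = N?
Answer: -643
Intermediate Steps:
L(J, V) = -56*J (L(J, V) = -7*J*(4 + 4) = -7*J*8 = -56*J)
1653 + L(14 + 27, s(2)) = 1653 - 56*(14 + 27) = 1653 - 56*41 = 1653 - 2296 = -643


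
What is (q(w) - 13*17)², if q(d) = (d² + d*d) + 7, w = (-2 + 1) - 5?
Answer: 20164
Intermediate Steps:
w = -6 (w = -1 - 5 = -6)
q(d) = 7 + 2*d² (q(d) = (d² + d²) + 7 = 2*d² + 7 = 7 + 2*d²)
(q(w) - 13*17)² = ((7 + 2*(-6)²) - 13*17)² = ((7 + 2*36) - 221)² = ((7 + 72) - 221)² = (79 - 221)² = (-142)² = 20164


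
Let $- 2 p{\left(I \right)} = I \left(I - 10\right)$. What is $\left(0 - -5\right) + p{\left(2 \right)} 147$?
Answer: $1181$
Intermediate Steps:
$p{\left(I \right)} = - \frac{I \left(-10 + I\right)}{2}$ ($p{\left(I \right)} = - \frac{I \left(I - 10\right)}{2} = - \frac{I \left(-10 + I\right)}{2}$)
$\left(0 - -5\right) + p{\left(2 \right)} 147 = \left(0 - -5\right) + \frac{1}{2} \cdot 2 \left(10 - 2\right) 147 = \left(0 + 5\right) + \frac{1}{2} \cdot 2 \left(10 - 2\right) 147 = 5 + \frac{1}{2} \cdot 2 \cdot 8 \cdot 147 = 5 + 8 \cdot 147 = 5 + 1176 = 1181$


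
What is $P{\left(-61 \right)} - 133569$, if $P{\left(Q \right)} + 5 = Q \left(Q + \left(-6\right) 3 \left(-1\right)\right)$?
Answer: $-130951$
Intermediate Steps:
$P{\left(Q \right)} = -5 + Q \left(18 + Q\right)$ ($P{\left(Q \right)} = -5 + Q \left(Q + \left(-6\right) 3 \left(-1\right)\right) = -5 + Q \left(Q - -18\right) = -5 + Q \left(Q + 18\right) = -5 + Q \left(18 + Q\right)$)
$P{\left(-61 \right)} - 133569 = \left(-5 + \left(-61\right)^{2} + 18 \left(-61\right)\right) - 133569 = \left(-5 + 3721 - 1098\right) - 133569 = 2618 - 133569 = -130951$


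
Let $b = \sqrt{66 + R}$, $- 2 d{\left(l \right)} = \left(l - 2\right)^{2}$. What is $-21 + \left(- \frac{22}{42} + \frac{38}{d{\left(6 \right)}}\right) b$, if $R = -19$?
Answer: $-21 - \frac{443 \sqrt{47}}{84} \approx -57.155$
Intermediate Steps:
$d{\left(l \right)} = - \frac{\left(-2 + l\right)^{2}}{2}$ ($d{\left(l \right)} = - \frac{\left(l - 2\right)^{2}}{2} = - \frac{\left(-2 + l\right)^{2}}{2}$)
$b = \sqrt{47}$ ($b = \sqrt{66 - 19} = \sqrt{47} \approx 6.8557$)
$-21 + \left(- \frac{22}{42} + \frac{38}{d{\left(6 \right)}}\right) b = -21 + \left(- \frac{22}{42} + \frac{38}{\left(- \frac{1}{2}\right) \left(-2 + 6\right)^{2}}\right) \sqrt{47} = -21 + \left(\left(-22\right) \frac{1}{42} + \frac{38}{\left(- \frac{1}{2}\right) 4^{2}}\right) \sqrt{47} = -21 + \left(- \frac{11}{21} + \frac{38}{\left(- \frac{1}{2}\right) 16}\right) \sqrt{47} = -21 + \left(- \frac{11}{21} + \frac{38}{-8}\right) \sqrt{47} = -21 + \left(- \frac{11}{21} + 38 \left(- \frac{1}{8}\right)\right) \sqrt{47} = -21 + \left(- \frac{11}{21} - \frac{19}{4}\right) \sqrt{47} = -21 - \frac{443 \sqrt{47}}{84}$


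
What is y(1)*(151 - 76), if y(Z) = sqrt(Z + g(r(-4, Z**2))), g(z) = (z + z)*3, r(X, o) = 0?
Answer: 75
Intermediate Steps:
g(z) = 6*z (g(z) = (2*z)*3 = 6*z)
y(Z) = sqrt(Z) (y(Z) = sqrt(Z + 6*0) = sqrt(Z + 0) = sqrt(Z))
y(1)*(151 - 76) = sqrt(1)*(151 - 76) = 1*75 = 75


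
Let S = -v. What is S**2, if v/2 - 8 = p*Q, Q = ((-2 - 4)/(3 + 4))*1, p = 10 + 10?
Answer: 16384/49 ≈ 334.37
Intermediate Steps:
p = 20
Q = -6/7 (Q = -6/7*1 = -6/7 ≈ -0.85714)
v = -128/7 (v = 16 + 2*(20*(-6/7)) = 16 + 2*(-120/7) = 16 - 240/7 = -128/7 ≈ -18.286)
S = 128/7 (S = -1*(-128/7) = 128/7 ≈ 18.286)
S**2 = (128/7)**2 = 16384/49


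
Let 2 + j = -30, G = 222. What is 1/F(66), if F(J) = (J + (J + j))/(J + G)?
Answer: 72/25 ≈ 2.8800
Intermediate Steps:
j = -32 (j = -2 - 30 = -32)
F(J) = (-32 + 2*J)/(222 + J) (F(J) = (J + (J - 32))/(J + 222) = (J + (-32 + J))/(222 + J) = (-32 + 2*J)/(222 + J))
1/F(66) = 1/(2*(-16 + 66)/(222 + 66)) = 1/(2*50/288) = 1/(2*(1/288)*50) = 1/(25/72) = 72/25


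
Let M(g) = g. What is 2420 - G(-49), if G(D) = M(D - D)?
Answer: 2420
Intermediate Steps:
G(D) = 0 (G(D) = D - D = 0)
2420 - G(-49) = 2420 - 1*0 = 2420 + 0 = 2420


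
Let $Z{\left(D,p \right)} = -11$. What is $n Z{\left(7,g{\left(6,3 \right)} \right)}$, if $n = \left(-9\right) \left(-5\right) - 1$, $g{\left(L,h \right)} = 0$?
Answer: $-484$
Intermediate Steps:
$n = 44$ ($n = 45 - 1 = 44$)
$n Z{\left(7,g{\left(6,3 \right)} \right)} = 44 \left(-11\right) = -484$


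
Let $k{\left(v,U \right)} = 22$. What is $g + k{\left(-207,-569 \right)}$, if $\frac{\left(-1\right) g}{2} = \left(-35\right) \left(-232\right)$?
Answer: $-16218$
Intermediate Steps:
$g = -16240$ ($g = - 2 \left(\left(-35\right) \left(-232\right)\right) = \left(-2\right) 8120 = -16240$)
$g + k{\left(-207,-569 \right)} = -16240 + 22 = -16218$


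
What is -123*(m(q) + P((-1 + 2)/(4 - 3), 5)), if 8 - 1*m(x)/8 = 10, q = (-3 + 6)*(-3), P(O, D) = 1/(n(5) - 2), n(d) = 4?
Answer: 3813/2 ≈ 1906.5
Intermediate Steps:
P(O, D) = ½ (P(O, D) = 1/(4 - 2) = 1/2 = ½)
q = -9 (q = 3*(-3) = -9)
m(x) = -16 (m(x) = 64 - 8*10 = 64 - 80 = -16)
-123*(m(q) + P((-1 + 2)/(4 - 3), 5)) = -123*(-16 + ½) = -123*(-31/2) = 3813/2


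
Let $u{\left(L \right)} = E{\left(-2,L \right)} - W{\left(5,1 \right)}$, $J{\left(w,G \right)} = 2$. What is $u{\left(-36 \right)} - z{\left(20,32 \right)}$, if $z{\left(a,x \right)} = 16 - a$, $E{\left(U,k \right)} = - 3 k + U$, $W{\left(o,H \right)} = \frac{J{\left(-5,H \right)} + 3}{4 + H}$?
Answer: $109$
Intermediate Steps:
$W{\left(o,H \right)} = \frac{5}{4 + H}$ ($W{\left(o,H \right)} = \frac{2 + 3}{4 + H} = \frac{5}{4 + H}$)
$E{\left(U,k \right)} = U - 3 k$
$u{\left(L \right)} = -3 - 3 L$ ($u{\left(L \right)} = \left(-2 - 3 L\right) - \frac{5}{4 + 1} = \left(-2 - 3 L\right) - \frac{5}{5} = \left(-2 - 3 L\right) - 5 \cdot \frac{1}{5} = \left(-2 - 3 L\right) - 1 = -3 - 3 L$)
$u{\left(-36 \right)} - z{\left(20,32 \right)} = \left(-3 - -108\right) - \left(16 - 20\right) = \left(-3 + 108\right) - \left(16 - 20\right) = 105 - -4 = 105 + 4 = 109$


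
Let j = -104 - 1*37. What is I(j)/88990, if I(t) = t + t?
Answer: -141/44495 ≈ -0.0031689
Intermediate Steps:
j = -141 (j = -104 - 37 = -141)
I(t) = 2*t
I(j)/88990 = (2*(-141))/88990 = -282*1/88990 = -141/44495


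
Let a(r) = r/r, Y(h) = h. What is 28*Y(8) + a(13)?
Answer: 225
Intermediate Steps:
a(r) = 1
28*Y(8) + a(13) = 28*8 + 1 = 224 + 1 = 225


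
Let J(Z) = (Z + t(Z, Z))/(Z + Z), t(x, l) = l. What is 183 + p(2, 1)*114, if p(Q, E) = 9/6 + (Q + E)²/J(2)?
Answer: 1380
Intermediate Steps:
J(Z) = 1 (J(Z) = (Z + Z)/(Z + Z) = (2*Z)/((2*Z)) = (2*Z)*(1/(2*Z)) = 1)
p(Q, E) = 3/2 + (E + Q)² (p(Q, E) = 9/6 + (Q + E)²/1 = 9*(⅙) + (E + Q)²*1 = 3/2 + (E + Q)²)
183 + p(2, 1)*114 = 183 + (3/2 + (1 + 2)²)*114 = 183 + (3/2 + 3²)*114 = 183 + (3/2 + 9)*114 = 183 + (21/2)*114 = 183 + 1197 = 1380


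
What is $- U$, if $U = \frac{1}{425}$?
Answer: $- \frac{1}{425} \approx -0.0023529$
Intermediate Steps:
$U = \frac{1}{425} \approx 0.0023529$
$- U = \left(-1\right) \frac{1}{425} = - \frac{1}{425}$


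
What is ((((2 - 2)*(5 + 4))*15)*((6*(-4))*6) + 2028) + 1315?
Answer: 3343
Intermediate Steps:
((((2 - 2)*(5 + 4))*15)*((6*(-4))*6) + 2028) + 1315 = (((0*9)*15)*(-24*6) + 2028) + 1315 = ((0*15)*(-144) + 2028) + 1315 = (0*(-144) + 2028) + 1315 = (0 + 2028) + 1315 = 2028 + 1315 = 3343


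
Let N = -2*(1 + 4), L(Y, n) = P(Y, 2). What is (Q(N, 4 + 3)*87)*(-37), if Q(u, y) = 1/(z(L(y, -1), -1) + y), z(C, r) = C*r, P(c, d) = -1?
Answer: -3219/8 ≈ -402.38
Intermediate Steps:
L(Y, n) = -1
N = -10 (N = -2*5 = -10)
Q(u, y) = 1/(1 + y) (Q(u, y) = 1/(-1*(-1) + y) = 1/(1 + y))
(Q(N, 4 + 3)*87)*(-37) = (87/(1 + (4 + 3)))*(-37) = (87/(1 + 7))*(-37) = (87/8)*(-37) = -3219/8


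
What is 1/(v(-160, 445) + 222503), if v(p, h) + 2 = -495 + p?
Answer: 1/221846 ≈ 4.5076e-6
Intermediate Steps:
v(p, h) = -497 + p (v(p, h) = -2 + (-495 + p) = -497 + p)
1/(v(-160, 445) + 222503) = 1/((-497 - 160) + 222503) = 1/(-657 + 222503) = 1/221846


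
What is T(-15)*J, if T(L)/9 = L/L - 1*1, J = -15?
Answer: 0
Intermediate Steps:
T(L) = 0 (T(L) = 9*(L/L - 1*1) = 9*(1 - 1) = 9*0 = 0)
T(-15)*J = 0*(-15) = 0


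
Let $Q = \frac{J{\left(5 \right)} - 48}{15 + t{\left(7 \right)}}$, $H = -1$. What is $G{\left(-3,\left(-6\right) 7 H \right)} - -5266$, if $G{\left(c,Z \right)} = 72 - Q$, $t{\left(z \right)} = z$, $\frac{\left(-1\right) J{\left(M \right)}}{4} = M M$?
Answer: $\frac{58792}{11} \approx 5344.7$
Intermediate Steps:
$J{\left(M \right)} = - 4 M^{2}$ ($J{\left(M \right)} = - 4 M M = - 4 M^{2}$)
$Q = - \frac{74}{11}$ ($Q = \frac{- 4 \cdot 5^{2} - 48}{15 + 7} = \frac{\left(-4\right) 25 - 48}{22} = \left(-100 - 48\right) \frac{1}{22} = \left(-148\right) \frac{1}{22} = - \frac{74}{11} \approx -6.7273$)
$G{\left(c,Z \right)} = \frac{866}{11}$ ($G{\left(c,Z \right)} = 72 - - \frac{74}{11} = 72 + \frac{74}{11} = \frac{866}{11}$)
$G{\left(-3,\left(-6\right) 7 H \right)} - -5266 = \frac{866}{11} - -5266 = \frac{866}{11} + 5266 = \frac{58792}{11}$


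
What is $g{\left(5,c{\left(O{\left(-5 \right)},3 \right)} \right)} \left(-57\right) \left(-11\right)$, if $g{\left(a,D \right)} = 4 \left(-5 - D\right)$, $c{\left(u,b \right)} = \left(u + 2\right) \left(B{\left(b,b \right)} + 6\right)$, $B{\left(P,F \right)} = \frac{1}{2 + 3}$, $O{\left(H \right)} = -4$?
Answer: $\frac{92796}{5} \approx 18559.0$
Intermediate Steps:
$B{\left(P,F \right)} = \frac{1}{5}$
$c{\left(u,b \right)} = \frac{62}{5} + \frac{31 u}{5}$ ($c{\left(u,b \right)} = \left(u + 2\right) \left(\frac{1}{5} + 6\right) = \left(2 + u\right) \frac{31}{5} = \frac{62}{5} + \frac{31 u}{5}$)
$g{\left(a,D \right)} = -20 - 4 D$
$g{\left(5,c{\left(O{\left(-5 \right)},3 \right)} \right)} \left(-57\right) \left(-11\right) = \left(-20 - 4 \left(\frac{62}{5} + \frac{31}{5} \left(-4\right)\right)\right) \left(-57\right) \left(-11\right) = \left(-20 - 4 \left(\frac{62}{5} - \frac{124}{5}\right)\right) \left(-57\right) \left(-11\right) = \left(-20 - - \frac{248}{5}\right) \left(-57\right) \left(-11\right) = \left(-20 + \frac{248}{5}\right) \left(-57\right) \left(-11\right) = \frac{148}{5} \left(-57\right) \left(-11\right) = \left(- \frac{8436}{5}\right) \left(-11\right) = \frac{92796}{5}$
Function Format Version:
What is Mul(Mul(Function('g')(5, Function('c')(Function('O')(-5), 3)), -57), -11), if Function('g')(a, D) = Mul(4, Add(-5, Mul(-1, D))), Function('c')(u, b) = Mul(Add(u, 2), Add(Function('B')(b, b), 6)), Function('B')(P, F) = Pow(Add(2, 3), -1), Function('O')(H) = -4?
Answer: Rational(92796, 5) ≈ 18559.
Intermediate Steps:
Function('B')(P, F) = Rational(1, 5) (Function('B')(P, F) = Pow(5, -1) = Rational(1, 5))
Function('c')(u, b) = Add(Rational(62, 5), Mul(Rational(31, 5), u)) (Function('c')(u, b) = Mul(Add(u, 2), Add(Rational(1, 5), 6)) = Mul(Add(2, u), Rational(31, 5)) = Add(Rational(62, 5), Mul(Rational(31, 5), u)))
Function('g')(a, D) = Add(-20, Mul(-4, D))
Mul(Mul(Function('g')(5, Function('c')(Function('O')(-5), 3)), -57), -11) = Mul(Mul(Add(-20, Mul(-4, Add(Rational(62, 5), Mul(Rational(31, 5), -4)))), -57), -11) = Mul(Mul(Add(-20, Mul(-4, Add(Rational(62, 5), Rational(-124, 5)))), -57), -11) = Mul(Mul(Add(-20, Mul(-4, Rational(-62, 5))), -57), -11) = Mul(Mul(Add(-20, Rational(248, 5)), -57), -11) = Mul(Mul(Rational(148, 5), -57), -11) = Mul(Rational(-8436, 5), -11) = Rational(92796, 5)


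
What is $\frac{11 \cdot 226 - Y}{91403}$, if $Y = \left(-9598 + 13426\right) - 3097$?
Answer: $\frac{135}{7031} \approx 0.019201$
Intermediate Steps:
$Y = 731$ ($Y = 3828 - 3097 = 731$)
$\frac{11 \cdot 226 - Y}{91403} = \frac{11 \cdot 226 - 731}{91403} = \left(2486 - 731\right) \frac{1}{91403} = 1755 \cdot \frac{1}{91403} = \frac{135}{7031}$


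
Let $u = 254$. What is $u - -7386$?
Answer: $7640$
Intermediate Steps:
$u - -7386 = 254 - -7386 = 254 + 7386 = 7640$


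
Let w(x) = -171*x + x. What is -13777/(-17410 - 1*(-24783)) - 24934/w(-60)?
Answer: -162181891/37602300 ≈ -4.3131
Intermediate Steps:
w(x) = -170*x
-13777/(-17410 - 1*(-24783)) - 24934/w(-60) = -13777/(-17410 - 1*(-24783)) - 24934/((-170*(-60))) = -13777/(-17410 + 24783) - 24934/10200 = -13777/7373 - 24934*1/10200 = -13777*1/7373 - 12467/5100 = -13777/7373 - 12467/5100 = -162181891/37602300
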